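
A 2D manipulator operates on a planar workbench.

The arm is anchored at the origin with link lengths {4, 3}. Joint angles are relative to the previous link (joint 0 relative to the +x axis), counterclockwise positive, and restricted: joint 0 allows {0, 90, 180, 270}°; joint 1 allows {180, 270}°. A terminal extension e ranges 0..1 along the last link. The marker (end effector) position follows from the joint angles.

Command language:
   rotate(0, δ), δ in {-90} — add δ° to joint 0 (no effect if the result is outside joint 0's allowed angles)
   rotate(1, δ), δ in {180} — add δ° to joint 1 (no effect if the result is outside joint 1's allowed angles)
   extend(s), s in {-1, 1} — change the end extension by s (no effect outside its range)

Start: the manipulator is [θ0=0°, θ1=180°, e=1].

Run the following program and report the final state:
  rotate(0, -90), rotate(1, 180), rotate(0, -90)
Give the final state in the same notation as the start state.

from: [θ0=0°, θ1=180°, e=1]
step 1 (rotate(0, -90)): [θ0=270°, θ1=180°, e=1]
step 2 (rotate(1, 180)): [θ0=270°, θ1=180°, e=1]
step 3 (rotate(0, -90)): [θ0=180°, θ1=180°, e=1]

[θ0=180°, θ1=180°, e=1]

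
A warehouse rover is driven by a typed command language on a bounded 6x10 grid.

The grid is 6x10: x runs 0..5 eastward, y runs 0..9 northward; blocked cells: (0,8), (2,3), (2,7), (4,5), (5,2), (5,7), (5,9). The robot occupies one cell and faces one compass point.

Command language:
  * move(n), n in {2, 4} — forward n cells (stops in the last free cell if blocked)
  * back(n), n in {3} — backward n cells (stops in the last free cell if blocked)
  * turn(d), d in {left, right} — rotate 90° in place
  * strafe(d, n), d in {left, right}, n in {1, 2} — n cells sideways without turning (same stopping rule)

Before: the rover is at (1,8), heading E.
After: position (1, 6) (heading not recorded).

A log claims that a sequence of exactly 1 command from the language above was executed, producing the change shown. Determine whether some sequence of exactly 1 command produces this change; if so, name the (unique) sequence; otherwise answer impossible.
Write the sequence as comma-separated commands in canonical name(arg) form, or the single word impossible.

strafe(right, 2)

begin: at (1,8), heading E
t=1 strafe(right, 2) ⇒ at (1,6), heading E
uniquely the one of 9 1-step routes that fits.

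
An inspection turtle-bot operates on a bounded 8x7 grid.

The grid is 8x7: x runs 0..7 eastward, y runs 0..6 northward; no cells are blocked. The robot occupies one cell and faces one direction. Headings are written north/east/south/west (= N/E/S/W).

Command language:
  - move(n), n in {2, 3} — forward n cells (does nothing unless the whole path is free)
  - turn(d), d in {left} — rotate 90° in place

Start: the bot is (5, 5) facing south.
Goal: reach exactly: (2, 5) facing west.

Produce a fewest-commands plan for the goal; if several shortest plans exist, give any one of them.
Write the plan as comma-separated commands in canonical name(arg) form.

turn(left), turn(left), turn(left), move(3)

initial: (5, 5) facing south
1. turn(left) → (5, 5) facing east
2. turn(left) → (5, 5) facing north
3. turn(left) → (5, 5) facing west
4. move(3) → (2, 5) facing west
no 3-step plan works, so 4 is optimal.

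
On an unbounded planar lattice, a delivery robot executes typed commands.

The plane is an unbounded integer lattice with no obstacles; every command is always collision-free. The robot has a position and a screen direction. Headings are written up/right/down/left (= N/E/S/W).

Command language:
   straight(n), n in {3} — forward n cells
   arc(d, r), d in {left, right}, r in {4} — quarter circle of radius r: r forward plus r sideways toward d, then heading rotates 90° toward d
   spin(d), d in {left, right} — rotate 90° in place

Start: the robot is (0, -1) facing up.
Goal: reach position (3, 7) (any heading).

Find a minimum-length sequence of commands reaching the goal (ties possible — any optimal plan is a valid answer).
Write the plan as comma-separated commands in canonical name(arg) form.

start: (0, -1) facing up
t=1 arc(right, 4) ⇒ (4, 3) facing right
t=2 straight(3) ⇒ (7, 3) facing right
t=3 spin(left) ⇒ (7, 3) facing up
t=4 arc(left, 4) ⇒ (3, 7) facing left
no 3-step plan works, so 4 is optimal.

arc(right, 4), straight(3), spin(left), arc(left, 4)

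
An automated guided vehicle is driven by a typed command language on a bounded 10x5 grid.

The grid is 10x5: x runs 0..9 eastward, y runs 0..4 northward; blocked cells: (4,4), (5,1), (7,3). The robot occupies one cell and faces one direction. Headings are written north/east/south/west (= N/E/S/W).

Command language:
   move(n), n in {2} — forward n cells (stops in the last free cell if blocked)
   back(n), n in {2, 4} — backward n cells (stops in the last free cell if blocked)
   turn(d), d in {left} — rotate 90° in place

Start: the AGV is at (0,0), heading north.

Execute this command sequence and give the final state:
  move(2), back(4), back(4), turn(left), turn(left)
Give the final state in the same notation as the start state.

at (0,0), heading south

t0: at (0,0), heading north
t=1 move(2) ⇒ at (0,2), heading north
t=2 back(4) ⇒ at (0,0), heading north
t=3 back(4) ⇒ at (0,0), heading north
t=4 turn(left) ⇒ at (0,0), heading west
t=5 turn(left) ⇒ at (0,0), heading south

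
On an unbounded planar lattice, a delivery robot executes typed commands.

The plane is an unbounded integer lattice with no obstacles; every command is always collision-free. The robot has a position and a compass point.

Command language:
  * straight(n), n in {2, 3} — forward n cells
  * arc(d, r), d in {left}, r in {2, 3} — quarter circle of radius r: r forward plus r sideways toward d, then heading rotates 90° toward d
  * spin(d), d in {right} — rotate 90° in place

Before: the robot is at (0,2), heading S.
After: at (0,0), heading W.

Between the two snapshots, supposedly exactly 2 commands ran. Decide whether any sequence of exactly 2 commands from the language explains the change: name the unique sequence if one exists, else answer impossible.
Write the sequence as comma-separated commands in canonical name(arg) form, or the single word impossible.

key: position moved to (0,0) AND the heading swung to W — translation plus rotation needed
initial: at (0,2), heading S
[1] after straight(2): at (0,0), heading S
[2] after spin(right): at (0,0), heading W
all 25 alternatives checked — unique.

straight(2), spin(right)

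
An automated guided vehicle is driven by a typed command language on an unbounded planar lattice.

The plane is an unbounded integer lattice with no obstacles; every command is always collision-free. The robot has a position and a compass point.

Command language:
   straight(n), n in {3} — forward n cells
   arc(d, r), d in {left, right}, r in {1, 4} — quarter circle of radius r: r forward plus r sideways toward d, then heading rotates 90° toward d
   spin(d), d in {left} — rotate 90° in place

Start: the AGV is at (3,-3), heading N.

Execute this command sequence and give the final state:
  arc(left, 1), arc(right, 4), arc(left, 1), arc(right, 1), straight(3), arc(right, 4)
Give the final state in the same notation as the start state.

at (0,11), heading E

start: at (3,-3), heading N
t=1 arc(left, 1) ⇒ at (2,-2), heading W
t=2 arc(right, 4) ⇒ at (-2,2), heading N
t=3 arc(left, 1) ⇒ at (-3,3), heading W
t=4 arc(right, 1) ⇒ at (-4,4), heading N
t=5 straight(3) ⇒ at (-4,7), heading N
t=6 arc(right, 4) ⇒ at (0,11), heading E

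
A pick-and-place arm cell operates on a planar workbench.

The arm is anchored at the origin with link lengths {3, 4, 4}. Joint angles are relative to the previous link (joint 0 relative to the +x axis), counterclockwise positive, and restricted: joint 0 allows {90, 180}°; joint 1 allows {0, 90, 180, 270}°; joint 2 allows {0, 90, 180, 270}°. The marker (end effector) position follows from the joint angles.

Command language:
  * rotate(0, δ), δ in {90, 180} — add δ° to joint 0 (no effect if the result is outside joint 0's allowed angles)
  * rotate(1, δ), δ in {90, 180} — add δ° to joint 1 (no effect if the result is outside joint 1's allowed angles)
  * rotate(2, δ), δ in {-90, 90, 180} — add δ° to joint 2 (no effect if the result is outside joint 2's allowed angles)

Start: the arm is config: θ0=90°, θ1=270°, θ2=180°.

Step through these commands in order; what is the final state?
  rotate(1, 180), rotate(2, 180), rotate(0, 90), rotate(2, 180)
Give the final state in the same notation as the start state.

start: config: θ0=90°, θ1=270°, θ2=180°
1. rotate(1, 180) → config: θ0=90°, θ1=90°, θ2=180°
2. rotate(2, 180) → config: θ0=90°, θ1=90°, θ2=0°
3. rotate(0, 90) → config: θ0=180°, θ1=90°, θ2=0°
4. rotate(2, 180) → config: θ0=180°, θ1=90°, θ2=180°

config: θ0=180°, θ1=90°, θ2=180°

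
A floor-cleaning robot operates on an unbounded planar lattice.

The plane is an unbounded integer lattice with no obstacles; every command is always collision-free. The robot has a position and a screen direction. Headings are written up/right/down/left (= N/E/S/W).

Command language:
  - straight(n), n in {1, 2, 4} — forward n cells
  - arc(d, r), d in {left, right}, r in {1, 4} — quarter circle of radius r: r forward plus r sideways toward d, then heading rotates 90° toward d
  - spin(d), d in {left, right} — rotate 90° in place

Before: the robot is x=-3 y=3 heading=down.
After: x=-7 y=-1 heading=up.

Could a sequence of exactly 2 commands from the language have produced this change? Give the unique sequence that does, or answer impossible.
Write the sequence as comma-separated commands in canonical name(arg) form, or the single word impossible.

key: cell and facing (now N) both changed — the 2 commands mix motion and turning
from: x=-3 y=3 heading=down
[1] after arc(right, 4): x=-7 y=-1 heading=left
[2] after spin(right): x=-7 y=-1 heading=up
all 81 alternatives checked — unique.

arc(right, 4), spin(right)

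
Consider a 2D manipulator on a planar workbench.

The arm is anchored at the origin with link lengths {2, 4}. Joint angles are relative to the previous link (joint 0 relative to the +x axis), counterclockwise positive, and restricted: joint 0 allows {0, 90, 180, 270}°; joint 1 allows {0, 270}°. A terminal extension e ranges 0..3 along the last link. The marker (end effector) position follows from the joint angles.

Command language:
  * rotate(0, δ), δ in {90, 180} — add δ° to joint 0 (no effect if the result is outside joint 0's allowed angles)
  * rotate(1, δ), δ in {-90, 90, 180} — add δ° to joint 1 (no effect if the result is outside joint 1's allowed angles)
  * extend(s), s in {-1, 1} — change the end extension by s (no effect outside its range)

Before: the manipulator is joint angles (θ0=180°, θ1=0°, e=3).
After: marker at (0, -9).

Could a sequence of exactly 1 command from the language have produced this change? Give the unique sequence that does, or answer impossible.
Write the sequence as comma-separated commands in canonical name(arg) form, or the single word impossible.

start: joint angles (θ0=180°, θ1=0°, e=3)
[1] after rotate(0, 90): joint angles (θ0=270°, θ1=0°, e=3)
no rival 1-sequence matches.

rotate(0, 90)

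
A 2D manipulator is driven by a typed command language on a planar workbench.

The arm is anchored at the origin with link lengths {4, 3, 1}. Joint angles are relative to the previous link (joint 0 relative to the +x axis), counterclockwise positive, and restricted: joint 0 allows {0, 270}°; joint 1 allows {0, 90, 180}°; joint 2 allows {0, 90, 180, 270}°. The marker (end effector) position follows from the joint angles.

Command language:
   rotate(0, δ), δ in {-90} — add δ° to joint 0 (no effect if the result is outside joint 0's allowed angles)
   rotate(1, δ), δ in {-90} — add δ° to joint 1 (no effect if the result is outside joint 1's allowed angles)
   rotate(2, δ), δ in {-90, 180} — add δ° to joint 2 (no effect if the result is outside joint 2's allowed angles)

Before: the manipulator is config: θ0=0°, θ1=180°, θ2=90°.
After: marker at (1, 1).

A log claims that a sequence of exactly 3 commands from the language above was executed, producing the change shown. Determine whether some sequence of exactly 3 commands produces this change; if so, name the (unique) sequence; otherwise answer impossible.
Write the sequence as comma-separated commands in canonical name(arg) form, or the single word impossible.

rotate(2, 180), rotate(2, 180), rotate(2, 180)

begin: config: θ0=0°, θ1=180°, θ2=90°
step 1 (rotate(2, 180)): config: θ0=0°, θ1=180°, θ2=270°
step 2 (rotate(2, 180)): config: θ0=0°, θ1=180°, θ2=90°
step 3 (rotate(2, 180)): config: θ0=0°, θ1=180°, θ2=270°
all 64 alternatives checked — unique.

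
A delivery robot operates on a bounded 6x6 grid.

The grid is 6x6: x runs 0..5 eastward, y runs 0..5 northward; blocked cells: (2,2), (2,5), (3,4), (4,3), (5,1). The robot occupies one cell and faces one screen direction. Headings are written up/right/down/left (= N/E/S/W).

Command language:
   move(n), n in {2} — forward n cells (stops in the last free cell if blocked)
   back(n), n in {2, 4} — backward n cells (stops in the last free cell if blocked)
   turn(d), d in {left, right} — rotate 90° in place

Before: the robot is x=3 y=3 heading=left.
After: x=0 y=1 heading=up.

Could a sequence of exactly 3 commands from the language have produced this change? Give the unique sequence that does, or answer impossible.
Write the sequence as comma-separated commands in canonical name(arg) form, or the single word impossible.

impossible

checked all 3-command options: none fits.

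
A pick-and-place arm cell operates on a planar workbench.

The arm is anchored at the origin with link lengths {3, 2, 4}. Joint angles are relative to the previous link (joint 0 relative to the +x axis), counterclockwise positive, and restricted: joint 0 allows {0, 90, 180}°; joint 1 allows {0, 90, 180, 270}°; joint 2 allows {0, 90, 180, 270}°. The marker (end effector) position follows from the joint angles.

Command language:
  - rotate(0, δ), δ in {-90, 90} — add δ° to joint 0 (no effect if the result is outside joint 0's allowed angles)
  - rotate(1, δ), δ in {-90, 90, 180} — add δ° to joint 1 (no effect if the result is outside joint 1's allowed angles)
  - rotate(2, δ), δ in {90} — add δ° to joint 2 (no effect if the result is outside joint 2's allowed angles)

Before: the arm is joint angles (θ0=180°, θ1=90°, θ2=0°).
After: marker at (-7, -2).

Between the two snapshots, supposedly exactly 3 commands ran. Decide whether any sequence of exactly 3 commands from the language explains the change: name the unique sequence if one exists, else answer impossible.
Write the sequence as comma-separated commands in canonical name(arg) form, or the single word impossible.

initial: joint angles (θ0=180°, θ1=90°, θ2=0°)
1. rotate(2, 90) → joint angles (θ0=180°, θ1=90°, θ2=90°)
2. rotate(2, 90) → joint angles (θ0=180°, θ1=90°, θ2=180°)
3. rotate(2, 90) → joint angles (θ0=180°, θ1=90°, θ2=270°)
no rival 3-sequence matches.

rotate(2, 90), rotate(2, 90), rotate(2, 90)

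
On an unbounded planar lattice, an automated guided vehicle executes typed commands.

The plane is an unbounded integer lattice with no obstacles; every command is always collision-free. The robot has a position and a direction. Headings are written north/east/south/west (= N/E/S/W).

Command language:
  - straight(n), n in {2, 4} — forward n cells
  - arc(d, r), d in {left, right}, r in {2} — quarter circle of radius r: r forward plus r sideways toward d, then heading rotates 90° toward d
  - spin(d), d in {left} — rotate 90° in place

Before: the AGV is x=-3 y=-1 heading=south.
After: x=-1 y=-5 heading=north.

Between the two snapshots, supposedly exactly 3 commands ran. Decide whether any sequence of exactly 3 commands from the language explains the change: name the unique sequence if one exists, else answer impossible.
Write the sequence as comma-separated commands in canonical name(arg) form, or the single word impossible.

straight(2), arc(left, 2), spin(left)

key: cell and facing (now N) both changed — the 3 commands mix motion and turning
t0: x=-3 y=-1 heading=south
1. straight(2) → x=-3 y=-3 heading=south
2. arc(left, 2) → x=-1 y=-5 heading=east
3. spin(left) → x=-1 y=-5 heading=north
no rival 3-sequence matches.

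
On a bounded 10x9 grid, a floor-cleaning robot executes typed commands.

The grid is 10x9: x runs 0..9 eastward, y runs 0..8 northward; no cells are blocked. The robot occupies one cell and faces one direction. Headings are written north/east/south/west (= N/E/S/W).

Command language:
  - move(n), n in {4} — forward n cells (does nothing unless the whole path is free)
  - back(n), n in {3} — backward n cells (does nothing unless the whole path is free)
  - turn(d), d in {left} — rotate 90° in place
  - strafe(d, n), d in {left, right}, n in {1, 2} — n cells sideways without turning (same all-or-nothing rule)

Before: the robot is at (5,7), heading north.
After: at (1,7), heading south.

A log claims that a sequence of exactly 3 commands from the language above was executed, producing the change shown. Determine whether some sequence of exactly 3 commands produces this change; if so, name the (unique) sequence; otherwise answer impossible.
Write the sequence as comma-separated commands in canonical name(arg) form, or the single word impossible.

key: cell and facing (now S) both changed — the 3 commands mix motion and turning
from: at (5,7), heading north
[1] after turn(left): at (5,7), heading west
[2] after move(4): at (1,7), heading west
[3] after turn(left): at (1,7), heading south
uniquely the one of 343 3-step routes that fits.

turn(left), move(4), turn(left)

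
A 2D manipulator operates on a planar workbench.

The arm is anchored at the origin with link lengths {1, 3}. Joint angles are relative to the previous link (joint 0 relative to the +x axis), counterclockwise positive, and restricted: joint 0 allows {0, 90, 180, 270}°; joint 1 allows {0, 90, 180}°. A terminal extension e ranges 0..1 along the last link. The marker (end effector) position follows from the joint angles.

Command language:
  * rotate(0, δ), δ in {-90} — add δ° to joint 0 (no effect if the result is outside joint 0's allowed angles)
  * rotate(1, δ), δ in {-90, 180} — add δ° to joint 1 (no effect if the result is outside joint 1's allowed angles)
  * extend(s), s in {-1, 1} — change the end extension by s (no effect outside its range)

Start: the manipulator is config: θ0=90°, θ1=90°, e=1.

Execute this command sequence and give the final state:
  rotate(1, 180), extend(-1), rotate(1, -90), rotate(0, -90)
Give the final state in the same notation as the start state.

config: θ0=0°, θ1=0°, e=0

from: config: θ0=90°, θ1=90°, e=1
[1] after rotate(1, 180): config: θ0=90°, θ1=90°, e=1
[2] after extend(-1): config: θ0=90°, θ1=90°, e=0
[3] after rotate(1, -90): config: θ0=90°, θ1=0°, e=0
[4] after rotate(0, -90): config: θ0=0°, θ1=0°, e=0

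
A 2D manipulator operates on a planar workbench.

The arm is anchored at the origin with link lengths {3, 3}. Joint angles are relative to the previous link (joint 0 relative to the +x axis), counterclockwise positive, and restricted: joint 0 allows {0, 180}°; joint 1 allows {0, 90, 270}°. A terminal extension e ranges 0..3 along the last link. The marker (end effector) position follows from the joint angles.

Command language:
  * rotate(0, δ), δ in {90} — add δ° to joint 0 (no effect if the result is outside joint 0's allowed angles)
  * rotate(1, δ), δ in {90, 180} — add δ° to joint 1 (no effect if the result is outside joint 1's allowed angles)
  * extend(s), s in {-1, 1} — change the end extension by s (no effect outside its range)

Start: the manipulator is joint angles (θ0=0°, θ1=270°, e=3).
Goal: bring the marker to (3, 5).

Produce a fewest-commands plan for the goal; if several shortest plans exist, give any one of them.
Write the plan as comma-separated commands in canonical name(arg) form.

from: joint angles (θ0=0°, θ1=270°, e=3)
step 1 (rotate(1, 180)): joint angles (θ0=0°, θ1=90°, e=3)
step 2 (extend(-1)): joint angles (θ0=0°, θ1=90°, e=2)
nothing shorter than 2 reaches the goal.

rotate(1, 180), extend(-1)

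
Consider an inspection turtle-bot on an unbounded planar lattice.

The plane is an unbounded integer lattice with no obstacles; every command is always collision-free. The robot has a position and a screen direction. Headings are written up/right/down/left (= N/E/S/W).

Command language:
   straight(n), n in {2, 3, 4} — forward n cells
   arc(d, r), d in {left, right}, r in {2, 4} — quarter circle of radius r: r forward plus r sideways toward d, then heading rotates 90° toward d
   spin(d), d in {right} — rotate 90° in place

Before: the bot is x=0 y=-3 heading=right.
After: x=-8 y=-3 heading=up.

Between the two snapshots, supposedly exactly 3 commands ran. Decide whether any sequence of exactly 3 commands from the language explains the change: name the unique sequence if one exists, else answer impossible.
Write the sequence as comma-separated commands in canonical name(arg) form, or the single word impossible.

spin(right), arc(right, 4), arc(right, 4)

key: running arc(right, 4) before spin(right) would end elsewhere — order is forced
begin: x=0 y=-3 heading=right
[1] after spin(right): x=0 y=-3 heading=down
[2] after arc(right, 4): x=-4 y=-7 heading=left
[3] after arc(right, 4): x=-8 y=-3 heading=up
all 512 alternatives checked — unique.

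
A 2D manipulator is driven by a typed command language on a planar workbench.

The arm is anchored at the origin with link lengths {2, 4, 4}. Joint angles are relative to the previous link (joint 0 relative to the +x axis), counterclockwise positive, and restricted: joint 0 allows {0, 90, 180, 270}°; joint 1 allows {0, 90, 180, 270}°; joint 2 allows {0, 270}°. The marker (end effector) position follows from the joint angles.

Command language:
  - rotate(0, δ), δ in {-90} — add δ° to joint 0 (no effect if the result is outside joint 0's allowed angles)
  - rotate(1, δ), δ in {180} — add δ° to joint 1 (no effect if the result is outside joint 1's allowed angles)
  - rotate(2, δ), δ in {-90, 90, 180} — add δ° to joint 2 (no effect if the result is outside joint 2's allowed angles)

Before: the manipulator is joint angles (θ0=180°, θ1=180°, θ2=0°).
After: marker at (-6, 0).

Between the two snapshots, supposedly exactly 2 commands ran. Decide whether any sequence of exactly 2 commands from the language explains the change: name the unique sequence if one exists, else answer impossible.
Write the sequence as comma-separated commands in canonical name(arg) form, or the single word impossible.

t0: joint angles (θ0=180°, θ1=180°, θ2=0°)
t=1 rotate(0, -90) ⇒ joint angles (θ0=90°, θ1=180°, θ2=0°)
t=2 rotate(0, -90) ⇒ joint angles (θ0=0°, θ1=180°, θ2=0°)
uniquely the one of 25 2-step routes that fits.

rotate(0, -90), rotate(0, -90)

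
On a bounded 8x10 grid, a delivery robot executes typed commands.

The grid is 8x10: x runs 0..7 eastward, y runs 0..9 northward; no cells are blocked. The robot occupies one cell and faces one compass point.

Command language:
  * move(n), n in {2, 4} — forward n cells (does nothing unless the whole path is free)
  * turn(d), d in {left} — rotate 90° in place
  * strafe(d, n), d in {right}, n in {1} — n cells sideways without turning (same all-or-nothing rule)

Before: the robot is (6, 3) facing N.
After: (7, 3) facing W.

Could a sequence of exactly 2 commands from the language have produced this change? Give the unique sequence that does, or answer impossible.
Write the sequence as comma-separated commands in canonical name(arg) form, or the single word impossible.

strafe(right, 1), turn(left)

key: cell and facing (now W) both changed — the 2 commands mix motion and turning
begin: (6, 3) facing N
t=1 strafe(right, 1) ⇒ (7, 3) facing N
t=2 turn(left) ⇒ (7, 3) facing W
uniquely the one of 16 2-step routes that fits.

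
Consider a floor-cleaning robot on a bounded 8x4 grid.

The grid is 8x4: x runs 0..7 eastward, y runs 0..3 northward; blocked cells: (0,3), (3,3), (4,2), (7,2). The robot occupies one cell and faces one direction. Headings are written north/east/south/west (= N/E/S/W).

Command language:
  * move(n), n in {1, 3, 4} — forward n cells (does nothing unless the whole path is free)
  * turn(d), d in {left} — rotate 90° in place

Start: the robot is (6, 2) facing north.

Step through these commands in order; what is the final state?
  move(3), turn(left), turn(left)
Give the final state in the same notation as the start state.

(6, 2) facing south

t0: (6, 2) facing north
t=1 move(3) ⇒ (6, 2) facing north
t=2 turn(left) ⇒ (6, 2) facing west
t=3 turn(left) ⇒ (6, 2) facing south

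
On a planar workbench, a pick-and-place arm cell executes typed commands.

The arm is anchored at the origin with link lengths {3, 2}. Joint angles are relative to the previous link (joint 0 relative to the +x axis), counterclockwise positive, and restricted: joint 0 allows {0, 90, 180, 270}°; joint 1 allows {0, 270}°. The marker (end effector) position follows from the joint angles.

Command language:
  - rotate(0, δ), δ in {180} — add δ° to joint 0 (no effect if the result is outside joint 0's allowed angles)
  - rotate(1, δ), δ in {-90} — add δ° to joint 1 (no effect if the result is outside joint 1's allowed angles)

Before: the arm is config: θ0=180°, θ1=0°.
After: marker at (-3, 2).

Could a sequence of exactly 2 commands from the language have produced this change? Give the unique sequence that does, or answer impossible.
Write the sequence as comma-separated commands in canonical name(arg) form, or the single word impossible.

start: config: θ0=180°, θ1=0°
step 1 (rotate(1, -90)): config: θ0=180°, θ1=270°
step 2 (rotate(1, -90)): config: θ0=180°, θ1=270°
no other 2-command option fits: unique.

rotate(1, -90), rotate(1, -90)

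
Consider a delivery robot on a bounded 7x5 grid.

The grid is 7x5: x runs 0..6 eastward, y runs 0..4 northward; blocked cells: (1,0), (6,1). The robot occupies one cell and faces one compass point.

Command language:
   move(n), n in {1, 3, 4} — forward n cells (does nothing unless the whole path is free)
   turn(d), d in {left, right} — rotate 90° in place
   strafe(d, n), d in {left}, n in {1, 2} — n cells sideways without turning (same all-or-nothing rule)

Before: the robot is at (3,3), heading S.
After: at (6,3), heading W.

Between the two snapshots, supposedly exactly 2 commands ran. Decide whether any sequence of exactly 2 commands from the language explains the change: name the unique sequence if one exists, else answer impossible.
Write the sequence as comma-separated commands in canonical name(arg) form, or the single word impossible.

checked all 2-command options: none fits.

impossible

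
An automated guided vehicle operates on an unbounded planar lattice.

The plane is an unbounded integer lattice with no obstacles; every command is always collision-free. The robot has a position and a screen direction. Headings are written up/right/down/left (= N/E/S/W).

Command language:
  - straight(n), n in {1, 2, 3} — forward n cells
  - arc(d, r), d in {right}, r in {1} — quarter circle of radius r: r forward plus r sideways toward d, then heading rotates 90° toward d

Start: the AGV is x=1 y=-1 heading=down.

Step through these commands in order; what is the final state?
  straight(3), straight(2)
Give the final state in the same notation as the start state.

x=1 y=-6 heading=down

begin: x=1 y=-1 heading=down
[1] after straight(3): x=1 y=-4 heading=down
[2] after straight(2): x=1 y=-6 heading=down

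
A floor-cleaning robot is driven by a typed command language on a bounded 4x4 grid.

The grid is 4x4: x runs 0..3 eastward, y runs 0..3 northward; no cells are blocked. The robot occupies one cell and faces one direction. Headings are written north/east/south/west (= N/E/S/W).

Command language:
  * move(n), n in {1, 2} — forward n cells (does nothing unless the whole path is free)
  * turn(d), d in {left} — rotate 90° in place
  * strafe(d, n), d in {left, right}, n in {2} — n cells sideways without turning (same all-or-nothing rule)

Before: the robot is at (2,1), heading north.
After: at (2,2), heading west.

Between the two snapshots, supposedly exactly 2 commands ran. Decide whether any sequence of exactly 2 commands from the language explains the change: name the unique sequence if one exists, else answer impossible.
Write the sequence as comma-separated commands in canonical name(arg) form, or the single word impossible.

key: position moved to (2,2) AND the heading swung to W — translation plus rotation needed
t0: at (2,1), heading north
1. move(1) → at (2,2), heading north
2. turn(left) → at (2,2), heading west
uniquely the one of 25 2-step routes that fits.

move(1), turn(left)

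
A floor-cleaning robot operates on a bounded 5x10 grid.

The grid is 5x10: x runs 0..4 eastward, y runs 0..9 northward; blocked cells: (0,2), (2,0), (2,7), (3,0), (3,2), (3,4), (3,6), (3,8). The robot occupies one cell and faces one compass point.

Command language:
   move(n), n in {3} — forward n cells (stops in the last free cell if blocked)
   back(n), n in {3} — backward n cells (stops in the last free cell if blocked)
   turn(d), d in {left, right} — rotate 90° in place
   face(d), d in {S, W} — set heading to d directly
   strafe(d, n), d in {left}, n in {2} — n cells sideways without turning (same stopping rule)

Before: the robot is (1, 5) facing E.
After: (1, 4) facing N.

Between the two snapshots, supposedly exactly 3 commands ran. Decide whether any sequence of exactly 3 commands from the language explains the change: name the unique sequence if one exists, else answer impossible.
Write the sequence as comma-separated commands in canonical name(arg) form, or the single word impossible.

key: order matters: swapping strafe(left, 2) and back(3) lands elsewhere
start: (1, 5) facing E
[1] after strafe(left, 2): (1, 7) facing E
[2] after turn(left): (1, 7) facing N
[3] after back(3): (1, 4) facing N
no other 3-command option fits: unique.

strafe(left, 2), turn(left), back(3)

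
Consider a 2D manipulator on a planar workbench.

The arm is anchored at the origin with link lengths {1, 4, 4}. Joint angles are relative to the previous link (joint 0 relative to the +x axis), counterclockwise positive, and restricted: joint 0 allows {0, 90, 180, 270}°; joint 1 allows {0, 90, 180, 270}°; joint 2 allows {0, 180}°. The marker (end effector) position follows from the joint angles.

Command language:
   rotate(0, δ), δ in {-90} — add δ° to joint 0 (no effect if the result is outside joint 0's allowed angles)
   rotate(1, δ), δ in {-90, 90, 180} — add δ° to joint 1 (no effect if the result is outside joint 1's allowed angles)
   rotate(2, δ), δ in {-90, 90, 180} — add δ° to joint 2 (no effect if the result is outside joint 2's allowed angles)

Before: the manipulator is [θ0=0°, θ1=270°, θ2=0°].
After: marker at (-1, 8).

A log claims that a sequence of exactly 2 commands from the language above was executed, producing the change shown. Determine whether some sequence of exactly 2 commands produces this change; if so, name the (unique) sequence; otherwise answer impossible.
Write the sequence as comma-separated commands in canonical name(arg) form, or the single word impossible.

rotate(0, -90), rotate(0, -90)

start: [θ0=0°, θ1=270°, θ2=0°]
[1] after rotate(0, -90): [θ0=270°, θ1=270°, θ2=0°]
[2] after rotate(0, -90): [θ0=180°, θ1=270°, θ2=0°]
no rival 2-sequence matches.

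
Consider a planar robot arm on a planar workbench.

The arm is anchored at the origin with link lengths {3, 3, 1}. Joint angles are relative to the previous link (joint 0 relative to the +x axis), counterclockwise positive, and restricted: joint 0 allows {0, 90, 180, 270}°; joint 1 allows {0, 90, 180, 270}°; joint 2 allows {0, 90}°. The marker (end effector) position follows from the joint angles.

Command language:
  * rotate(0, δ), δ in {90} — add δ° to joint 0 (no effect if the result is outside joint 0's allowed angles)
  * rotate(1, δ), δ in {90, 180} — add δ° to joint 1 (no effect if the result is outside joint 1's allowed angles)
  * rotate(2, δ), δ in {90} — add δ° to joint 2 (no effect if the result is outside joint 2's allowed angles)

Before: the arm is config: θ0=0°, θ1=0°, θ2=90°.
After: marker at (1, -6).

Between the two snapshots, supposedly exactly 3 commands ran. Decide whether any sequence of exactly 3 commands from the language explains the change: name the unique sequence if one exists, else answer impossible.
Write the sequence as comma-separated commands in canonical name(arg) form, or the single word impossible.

rotate(0, 90), rotate(0, 90), rotate(0, 90)

begin: config: θ0=0°, θ1=0°, θ2=90°
t=1 rotate(0, 90) ⇒ config: θ0=90°, θ1=0°, θ2=90°
t=2 rotate(0, 90) ⇒ config: θ0=180°, θ1=0°, θ2=90°
t=3 rotate(0, 90) ⇒ config: θ0=270°, θ1=0°, θ2=90°
no rival 3-sequence matches.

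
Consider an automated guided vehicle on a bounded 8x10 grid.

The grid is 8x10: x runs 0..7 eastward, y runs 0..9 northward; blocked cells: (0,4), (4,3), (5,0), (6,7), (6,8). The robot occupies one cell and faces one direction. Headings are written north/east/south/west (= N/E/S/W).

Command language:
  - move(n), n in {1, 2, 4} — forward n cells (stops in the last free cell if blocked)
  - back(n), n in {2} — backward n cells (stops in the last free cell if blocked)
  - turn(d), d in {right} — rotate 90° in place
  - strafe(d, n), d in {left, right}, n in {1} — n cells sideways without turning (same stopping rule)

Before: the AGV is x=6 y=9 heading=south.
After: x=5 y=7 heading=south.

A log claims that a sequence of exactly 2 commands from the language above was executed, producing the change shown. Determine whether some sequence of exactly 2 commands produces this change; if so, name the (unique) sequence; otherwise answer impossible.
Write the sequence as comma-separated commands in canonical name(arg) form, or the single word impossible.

key: running move(2) before strafe(right, 1) would end elsewhere — order is forced
initial: x=6 y=9 heading=south
step 1 (strafe(right, 1)): x=5 y=9 heading=south
step 2 (move(2)): x=5 y=7 heading=south
all 49 alternatives checked — unique.

strafe(right, 1), move(2)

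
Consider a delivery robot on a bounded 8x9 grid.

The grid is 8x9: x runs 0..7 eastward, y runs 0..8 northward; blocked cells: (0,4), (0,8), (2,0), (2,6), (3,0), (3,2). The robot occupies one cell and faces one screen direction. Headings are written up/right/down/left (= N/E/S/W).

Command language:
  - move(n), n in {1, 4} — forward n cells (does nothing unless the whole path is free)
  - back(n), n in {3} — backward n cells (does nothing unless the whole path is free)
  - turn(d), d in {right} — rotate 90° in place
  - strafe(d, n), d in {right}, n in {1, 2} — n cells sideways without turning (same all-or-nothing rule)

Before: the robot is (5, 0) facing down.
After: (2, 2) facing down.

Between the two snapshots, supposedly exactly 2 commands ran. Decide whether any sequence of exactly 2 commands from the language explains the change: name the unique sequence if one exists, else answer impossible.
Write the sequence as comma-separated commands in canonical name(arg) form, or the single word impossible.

no 2-step route produces this change.

impossible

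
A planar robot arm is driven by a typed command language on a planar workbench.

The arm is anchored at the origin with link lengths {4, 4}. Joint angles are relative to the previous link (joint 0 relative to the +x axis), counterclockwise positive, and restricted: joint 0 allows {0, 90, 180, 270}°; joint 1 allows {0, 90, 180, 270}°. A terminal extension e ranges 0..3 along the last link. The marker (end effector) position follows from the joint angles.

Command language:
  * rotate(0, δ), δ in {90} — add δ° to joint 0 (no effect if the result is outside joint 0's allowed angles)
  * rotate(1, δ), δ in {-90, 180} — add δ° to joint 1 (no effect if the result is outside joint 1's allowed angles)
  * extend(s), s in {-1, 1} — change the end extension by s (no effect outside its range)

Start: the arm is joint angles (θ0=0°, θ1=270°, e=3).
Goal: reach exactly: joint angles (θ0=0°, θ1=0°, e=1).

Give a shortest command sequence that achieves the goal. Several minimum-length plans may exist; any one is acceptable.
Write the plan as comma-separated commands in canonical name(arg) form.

from: joint angles (θ0=0°, θ1=270°, e=3)
1. extend(-1) → joint angles (θ0=0°, θ1=270°, e=2)
2. extend(-1) → joint angles (θ0=0°, θ1=270°, e=1)
3. rotate(1, -90) → joint angles (θ0=0°, θ1=180°, e=1)
4. rotate(1, 180) → joint angles (θ0=0°, θ1=0°, e=1)
shorter routes all fall short; 4 is best.

extend(-1), extend(-1), rotate(1, -90), rotate(1, 180)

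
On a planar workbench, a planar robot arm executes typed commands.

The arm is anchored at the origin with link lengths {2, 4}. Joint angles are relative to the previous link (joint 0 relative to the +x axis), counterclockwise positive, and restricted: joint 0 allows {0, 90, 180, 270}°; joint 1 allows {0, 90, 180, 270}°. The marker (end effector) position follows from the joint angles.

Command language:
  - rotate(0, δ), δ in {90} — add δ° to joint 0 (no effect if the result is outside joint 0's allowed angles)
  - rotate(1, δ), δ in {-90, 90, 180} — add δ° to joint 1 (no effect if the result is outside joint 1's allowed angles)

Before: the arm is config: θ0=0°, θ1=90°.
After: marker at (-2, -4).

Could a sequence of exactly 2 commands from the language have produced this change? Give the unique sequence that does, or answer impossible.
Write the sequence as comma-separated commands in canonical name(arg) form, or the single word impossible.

start: config: θ0=0°, θ1=90°
step 1 (rotate(0, 90)): config: θ0=90°, θ1=90°
step 2 (rotate(0, 90)): config: θ0=180°, θ1=90°
no rival 2-sequence matches.

rotate(0, 90), rotate(0, 90)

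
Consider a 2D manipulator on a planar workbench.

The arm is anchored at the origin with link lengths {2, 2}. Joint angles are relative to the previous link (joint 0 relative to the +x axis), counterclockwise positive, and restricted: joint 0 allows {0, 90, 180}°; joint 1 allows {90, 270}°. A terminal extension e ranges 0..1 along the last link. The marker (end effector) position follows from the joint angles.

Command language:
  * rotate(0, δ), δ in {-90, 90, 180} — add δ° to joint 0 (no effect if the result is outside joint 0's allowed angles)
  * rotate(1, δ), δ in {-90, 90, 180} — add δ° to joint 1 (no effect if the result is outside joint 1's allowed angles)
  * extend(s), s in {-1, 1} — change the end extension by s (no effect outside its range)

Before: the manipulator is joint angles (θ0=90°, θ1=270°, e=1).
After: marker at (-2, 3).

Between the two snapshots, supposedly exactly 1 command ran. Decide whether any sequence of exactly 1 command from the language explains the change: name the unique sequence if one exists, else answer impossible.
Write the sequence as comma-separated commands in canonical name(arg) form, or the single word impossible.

t0: joint angles (θ0=90°, θ1=270°, e=1)
1. rotate(0, 90) → joint angles (θ0=180°, θ1=270°, e=1)
no rival 1-sequence matches.

rotate(0, 90)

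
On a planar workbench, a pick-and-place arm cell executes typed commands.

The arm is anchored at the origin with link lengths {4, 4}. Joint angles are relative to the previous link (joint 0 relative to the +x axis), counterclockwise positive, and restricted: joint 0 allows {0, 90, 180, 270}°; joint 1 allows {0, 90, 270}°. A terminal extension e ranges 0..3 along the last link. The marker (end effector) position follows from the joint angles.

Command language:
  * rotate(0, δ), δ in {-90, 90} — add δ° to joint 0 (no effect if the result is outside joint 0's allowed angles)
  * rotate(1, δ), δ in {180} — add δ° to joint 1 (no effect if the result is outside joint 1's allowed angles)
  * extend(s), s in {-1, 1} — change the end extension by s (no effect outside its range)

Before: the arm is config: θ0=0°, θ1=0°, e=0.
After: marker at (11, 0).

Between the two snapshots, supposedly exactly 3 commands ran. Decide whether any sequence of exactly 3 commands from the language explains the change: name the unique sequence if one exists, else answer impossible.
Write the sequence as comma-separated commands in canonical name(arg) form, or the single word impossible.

begin: config: θ0=0°, θ1=0°, e=0
t=1 extend(1) ⇒ config: θ0=0°, θ1=0°, e=1
t=2 extend(1) ⇒ config: θ0=0°, θ1=0°, e=2
t=3 extend(1) ⇒ config: θ0=0°, θ1=0°, e=3
uniquely the one of 125 3-step routes that fits.

extend(1), extend(1), extend(1)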